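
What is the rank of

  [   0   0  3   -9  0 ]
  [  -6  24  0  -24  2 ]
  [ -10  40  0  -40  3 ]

rank = 3

R1 <=> R2
  [  -6  24  0  -24  2 ]
  [   0   0  3   -9  0 ]
  [ -10  40  0  -40  3 ]
R1 → -1/6·R1
  [   1  -4  0    4  -1/3 ]
  [   0   0  3   -9     0 ]
  [ -10  40  0  -40     3 ]
R3 → R3 + 10·R1
  [ 1  -4  0   4  -1/3 ]
  [ 0   0  3  -9     0 ]
  [ 0   0  0   0  -1/3 ]
R2 → 1/3·R2
  [ 1  -4  0   4  -1/3 ]
  [ 0   0  1  -3     0 ]
  [ 0   0  0   0  -1/3 ]
R3 → -3·R3
  [ 1  -4  0   4  -1/3 ]
  [ 0   0  1  -3     0 ]
  [ 0   0  0   0     1 ]
R1 → R1 + 1/3·R3
  [ 1  -4  0   4  0 ]
  [ 0   0  1  -3  0 ]
  [ 0   0  0   0  1 ]
The reduced form has 3 nonzero rows.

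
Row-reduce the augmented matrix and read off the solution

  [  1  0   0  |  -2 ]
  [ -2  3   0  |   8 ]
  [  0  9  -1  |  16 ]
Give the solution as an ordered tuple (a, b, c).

r2 -> r2 + 2·r1
  [ 1  0   0  |  -2 ]
  [ 0  3   0  |   4 ]
  [ 0  9  -1  |  16 ]
r2 -> 1/3·r2
  [ 1  0   0  |   -2 ]
  [ 0  1   0  |  4/3 ]
  [ 0  9  -1  |   16 ]
r3 -> r3 − 9·r2
  [ 1  0   0  |   -2 ]
  [ 0  1   0  |  4/3 ]
  [ 0  0  -1  |    4 ]
r3 -> -1·r3
  [ 1  0  0  |   -2 ]
  [ 0  1  0  |  4/3 ]
  [ 0  0  1  |   -4 ]
Reading off the last column: a = -2, b = 4/3, c = -4.

(-2, 4/3, -4)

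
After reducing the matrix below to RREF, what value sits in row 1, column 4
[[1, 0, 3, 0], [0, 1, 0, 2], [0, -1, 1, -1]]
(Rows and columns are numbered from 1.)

ρ3 -> ρ3 + ρ2
ρ1 -> ρ1 − 3·ρ3

-3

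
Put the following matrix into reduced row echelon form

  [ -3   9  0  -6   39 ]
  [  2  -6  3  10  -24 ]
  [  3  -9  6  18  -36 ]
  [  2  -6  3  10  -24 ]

[[1, -3, 0, 2, 0], [0, 0, 1, 2, 0], [0, 0, 0, 0, 1], [0, 0, 0, 0, 0]]

R1 → -1/3·R1
  [ 1  -3  0   2  -13 ]
  [ 2  -6  3  10  -24 ]
  [ 3  -9  6  18  -36 ]
  [ 2  -6  3  10  -24 ]
R2 → R2 − 2·R1
  [ 1  -3  0   2  -13 ]
  [ 0   0  3   6    2 ]
  [ 3  -9  6  18  -36 ]
  [ 2  -6  3  10  -24 ]
R3 → R3 − 3·R1
  [ 1  -3  0   2  -13 ]
  [ 0   0  3   6    2 ]
  [ 0   0  6  12    3 ]
  [ 2  -6  3  10  -24 ]
R4 → R4 − 2·R1
  [ 1  -3  0   2  -13 ]
  [ 0   0  3   6    2 ]
  [ 0   0  6  12    3 ]
  [ 0   0  3   6    2 ]
R2 → 1/3·R2
  [ 1  -3  0   2  -13 ]
  [ 0   0  1   2  2/3 ]
  [ 0   0  6  12    3 ]
  [ 0   0  3   6    2 ]
R3 → R3 − 6·R2
  [ 1  -3  0  2  -13 ]
  [ 0   0  1  2  2/3 ]
  [ 0   0  0  0   -1 ]
  [ 0   0  3  6    2 ]
R4 → R4 − 3·R2
  [ 1  -3  0  2  -13 ]
  [ 0   0  1  2  2/3 ]
  [ 0   0  0  0   -1 ]
  [ 0   0  0  0    0 ]
R3 → -1·R3
  [ 1  -3  0  2  -13 ]
  [ 0   0  1  2  2/3 ]
  [ 0   0  0  0    1 ]
  [ 0   0  0  0    0 ]
R2 → R2 − 2/3·R3
  [ 1  -3  0  2  -13 ]
  [ 0   0  1  2    0 ]
  [ 0   0  0  0    1 ]
  [ 0   0  0  0    0 ]
R1 → R1 + 13·R3
  [ 1  -3  0  2  0 ]
  [ 0   0  1  2  0 ]
  [ 0   0  0  0  1 ]
  [ 0   0  0  0  0 ]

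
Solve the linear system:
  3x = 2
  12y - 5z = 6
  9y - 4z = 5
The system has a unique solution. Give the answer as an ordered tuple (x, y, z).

Form the augmented matrix and row-reduce:
  [ 3   0   0  |  2 ]
  [ 0  12  -5  |  6 ]
  [ 0   9  -4  |  5 ]
R1 -> 1/3·R1
R2 -> 1/12·R2
R3 -> R3 − 9·R2
R3 -> -4·R3
R2 -> R2 + 5/12·R3
Reading off the last column: x = 2/3, y = -1/3, z = -2.

(2/3, -1/3, -2)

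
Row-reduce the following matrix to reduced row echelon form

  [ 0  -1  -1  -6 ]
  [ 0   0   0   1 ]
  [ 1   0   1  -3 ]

r1 ↔ r3
  [ 1   0   1  -3 ]
  [ 0   0   0   1 ]
  [ 0  -1  -1  -6 ]
r2 ↔ r3
  [ 1   0   1  -3 ]
  [ 0  -1  -1  -6 ]
  [ 0   0   0   1 ]
r2 ← -1·r2
  [ 1  0  1  -3 ]
  [ 0  1  1   6 ]
  [ 0  0  0   1 ]
r2 ← r2 − 6·r3
  [ 1  0  1  -3 ]
  [ 0  1  1   0 ]
  [ 0  0  0   1 ]
r1 ← r1 + 3·r3
  [ 1  0  1  0 ]
  [ 0  1  1  0 ]
  [ 0  0  0  1 ]

[[1, 0, 1, 0], [0, 1, 1, 0], [0, 0, 0, 1]]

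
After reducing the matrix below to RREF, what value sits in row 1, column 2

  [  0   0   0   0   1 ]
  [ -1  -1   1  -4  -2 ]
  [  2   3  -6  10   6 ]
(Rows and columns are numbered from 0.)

-4

ρ1 <=> ρ2
ρ1 -> -1·ρ1
ρ3 -> ρ3 − 2·ρ1
ρ2 <=> ρ3
ρ2 -> ρ2 − 2·ρ3
ρ1 -> ρ1 − 2·ρ3
ρ1 -> ρ1 − ρ2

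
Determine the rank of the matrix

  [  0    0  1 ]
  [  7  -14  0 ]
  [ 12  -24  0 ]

rank = 2

r1 ↔ r2
  [  7  -14  0 ]
  [  0    0  1 ]
  [ 12  -24  0 ]
r1 → 1/7·r1
  [  1   -2  0 ]
  [  0    0  1 ]
  [ 12  -24  0 ]
r3 → r3 − 12·r1
  [ 1  -2  0 ]
  [ 0   0  1 ]
  [ 0   0  0 ]
The reduced form has 2 nonzero rows.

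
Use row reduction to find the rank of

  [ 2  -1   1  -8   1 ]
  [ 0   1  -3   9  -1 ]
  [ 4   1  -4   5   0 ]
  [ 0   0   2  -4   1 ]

rank = 4

R1 := 1/2·R1
  [ 1  -1/2  1/2  -4  1/2 ]
  [ 0     1   -3   9   -1 ]
  [ 4     1   -4   5    0 ]
  [ 0     0    2  -4    1 ]
R3 := R3 − 4·R1
  [ 1  -1/2  1/2  -4  1/2 ]
  [ 0     1   -3   9   -1 ]
  [ 0     3   -6  21   -2 ]
  [ 0     0    2  -4    1 ]
R3 := R3 − 3·R2
  [ 1  -1/2  1/2  -4  1/2 ]
  [ 0     1   -3   9   -1 ]
  [ 0     0    3  -6    1 ]
  [ 0     0    2  -4    1 ]
R3 := 1/3·R3
  [ 1  -1/2  1/2  -4  1/2 ]
  [ 0     1   -3   9   -1 ]
  [ 0     0    1  -2  1/3 ]
  [ 0     0    2  -4    1 ]
R4 := R4 − 2·R3
  [ 1  -1/2  1/2  -4  1/2 ]
  [ 0     1   -3   9   -1 ]
  [ 0     0    1  -2  1/3 ]
  [ 0     0    0   0  1/3 ]
R4 := 3·R4
  [ 1  -1/2  1/2  -4  1/2 ]
  [ 0     1   -3   9   -1 ]
  [ 0     0    1  -2  1/3 ]
  [ 0     0    0   0    1 ]
R3 := R3 − 1/3·R4
  [ 1  -1/2  1/2  -4  1/2 ]
  [ 0     1   -3   9   -1 ]
  [ 0     0    1  -2    0 ]
  [ 0     0    0   0    1 ]
R2 := R2 + R4
  [ 1  -1/2  1/2  -4  1/2 ]
  [ 0     1   -3   9    0 ]
  [ 0     0    1  -2    0 ]
  [ 0     0    0   0    1 ]
R1 := R1 − 1/2·R4
  [ 1  -1/2  1/2  -4  0 ]
  [ 0     1   -3   9  0 ]
  [ 0     0    1  -2  0 ]
  [ 0     0    0   0  1 ]
R2 := R2 + 3·R3
  [ 1  -1/2  1/2  -4  0 ]
  [ 0     1    0   3  0 ]
  [ 0     0    1  -2  0 ]
  [ 0     0    0   0  1 ]
R1 := R1 − 1/2·R3
  [ 1  -1/2  0  -3  0 ]
  [ 0     1  0   3  0 ]
  [ 0     0  1  -2  0 ]
  [ 0     0  0   0  1 ]
R1 := R1 + 1/2·R2
  [ 1  0  0  -3/2  0 ]
  [ 0  1  0     3  0 ]
  [ 0  0  1    -2  0 ]
  [ 0  0  0     0  1 ]
The reduced form has 4 nonzero rows.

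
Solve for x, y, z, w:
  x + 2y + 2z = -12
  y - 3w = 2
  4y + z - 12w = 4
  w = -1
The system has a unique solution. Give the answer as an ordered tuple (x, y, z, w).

Form the augmented matrix and row-reduce:
  [ 1  2  2    0  |  -12 ]
  [ 0  1  0   -3  |    2 ]
  [ 0  4  1  -12  |    4 ]
  [ 0  0  0    1  |   -1 ]
r3 ← r3 − 4·r2
r2 ← r2 + 3·r4
r1 ← r1 − 2·r3
r1 ← r1 − 2·r2
Reading off the last column: x = -2, y = -1, z = -4, w = -1.

(-2, -1, -4, -1)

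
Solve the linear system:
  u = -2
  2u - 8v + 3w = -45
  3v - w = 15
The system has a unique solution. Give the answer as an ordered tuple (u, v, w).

Form the augmented matrix and row-reduce:
  [ 1   0   0  |   -2 ]
  [ 2  -8   3  |  -45 ]
  [ 0   3  -1  |   15 ]
R2 -> R2 − 2·R1
  [ 1   0   0  |   -2 ]
  [ 0  -8   3  |  -41 ]
  [ 0   3  -1  |   15 ]
R2 -> -1/8·R2
  [ 1  0     0  |    -2 ]
  [ 0  1  -3/8  |  41/8 ]
  [ 0  3    -1  |    15 ]
R3 -> R3 − 3·R2
  [ 1  0     0  |    -2 ]
  [ 0  1  -3/8  |  41/8 ]
  [ 0  0   1/8  |  -3/8 ]
R3 -> 8·R3
  [ 1  0     0  |    -2 ]
  [ 0  1  -3/8  |  41/8 ]
  [ 0  0     1  |    -3 ]
R2 -> R2 + 3/8·R3
  [ 1  0  0  |  -2 ]
  [ 0  1  0  |   4 ]
  [ 0  0  1  |  -3 ]
Reading off the last column: u = -2, v = 4, w = -3.

(-2, 4, -3)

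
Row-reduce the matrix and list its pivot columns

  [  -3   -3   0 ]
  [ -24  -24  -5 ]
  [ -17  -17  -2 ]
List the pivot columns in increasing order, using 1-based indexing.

1, 3

R1 := -1/3·R1
R2 := R2 + 24·R1
R3 := R3 + 17·R1
R2 := -1/5·R2
R3 := R3 + 2·R2
Pivot columns are the columns containing a leading 1.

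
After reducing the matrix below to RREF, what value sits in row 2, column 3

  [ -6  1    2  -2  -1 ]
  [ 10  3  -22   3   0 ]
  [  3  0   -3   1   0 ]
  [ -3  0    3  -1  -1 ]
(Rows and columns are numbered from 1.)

Multiply ρ1 by -1/6.
Subtract 10 times ρ1 from ρ2.
Subtract 3 times ρ1 from ρ3.
Add 3 times ρ1 to ρ4.
Multiply ρ2 by 3/14.
Subtract 1/2 times ρ2 from ρ3.
Add 1/2 times ρ2 to ρ4.
Multiply ρ3 by 28.
Add 1/28 times ρ3 to ρ4.
Multiply ρ4 by -1.
Add 9 times ρ4 to ρ3.
Add 5/14 times ρ4 to ρ2.
Subtract 1/6 times ρ4 from ρ1.
Add 1/14 times ρ3 to ρ2.
Subtract 1/3 times ρ3 from ρ1.
Add 1/6 times ρ2 to ρ1.

-4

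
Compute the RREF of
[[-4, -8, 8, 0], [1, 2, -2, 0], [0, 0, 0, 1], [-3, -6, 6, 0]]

[[1, 2, -2, 0], [0, 0, 0, 1], [0, 0, 0, 0], [0, 0, 0, 0]]

R1 := -1/4·R1
  [  1   2  -2  0 ]
  [  1   2  -2  0 ]
  [  0   0   0  1 ]
  [ -3  -6   6  0 ]
R2 := R2 − R1
  [  1   2  -2  0 ]
  [  0   0   0  0 ]
  [  0   0   0  1 ]
  [ -3  -6   6  0 ]
R4 := R4 + 3·R1
  [ 1  2  -2  0 ]
  [ 0  0   0  0 ]
  [ 0  0   0  1 ]
  [ 0  0   0  0 ]
R2 <-> R3
  [ 1  2  -2  0 ]
  [ 0  0   0  1 ]
  [ 0  0   0  0 ]
  [ 0  0   0  0 ]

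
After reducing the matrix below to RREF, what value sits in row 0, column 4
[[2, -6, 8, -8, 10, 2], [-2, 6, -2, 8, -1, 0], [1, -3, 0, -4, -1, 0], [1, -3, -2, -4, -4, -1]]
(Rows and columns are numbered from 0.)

-1

R1 -> 1/2·R1
  [  1  -3   4  -4   5   1 ]
  [ -2   6  -2   8  -1   0 ]
  [  1  -3   0  -4  -1   0 ]
  [  1  -3  -2  -4  -4  -1 ]
R2 -> R2 + 2·R1
  [ 1  -3   4  -4   5   1 ]
  [ 0   0   6   0   9   2 ]
  [ 1  -3   0  -4  -1   0 ]
  [ 1  -3  -2  -4  -4  -1 ]
R3 -> R3 − R1
  [ 1  -3   4  -4   5   1 ]
  [ 0   0   6   0   9   2 ]
  [ 0   0  -4   0  -6  -1 ]
  [ 1  -3  -2  -4  -4  -1 ]
R4 -> R4 − R1
  [ 1  -3   4  -4   5   1 ]
  [ 0   0   6   0   9   2 ]
  [ 0   0  -4   0  -6  -1 ]
  [ 0   0  -6   0  -9  -2 ]
R2 -> 1/6·R2
  [ 1  -3   4  -4    5    1 ]
  [ 0   0   1   0  3/2  1/3 ]
  [ 0   0  -4   0   -6   -1 ]
  [ 0   0  -6   0   -9   -2 ]
R3 -> R3 + 4·R2
  [ 1  -3   4  -4    5    1 ]
  [ 0   0   1   0  3/2  1/3 ]
  [ 0   0   0   0    0  1/3 ]
  [ 0   0  -6   0   -9   -2 ]
R4 -> R4 + 6·R2
  [ 1  -3  4  -4    5    1 ]
  [ 0   0  1   0  3/2  1/3 ]
  [ 0   0  0   0    0  1/3 ]
  [ 0   0  0   0    0    0 ]
R3 -> 3·R3
  [ 1  -3  4  -4    5    1 ]
  [ 0   0  1   0  3/2  1/3 ]
  [ 0   0  0   0    0    1 ]
  [ 0   0  0   0    0    0 ]
R2 -> R2 − 1/3·R3
  [ 1  -3  4  -4    5  1 ]
  [ 0   0  1   0  3/2  0 ]
  [ 0   0  0   0    0  1 ]
  [ 0   0  0   0    0  0 ]
R1 -> R1 − R3
  [ 1  -3  4  -4    5  0 ]
  [ 0   0  1   0  3/2  0 ]
  [ 0   0  0   0    0  1 ]
  [ 0   0  0   0    0  0 ]
R1 -> R1 − 4·R2
  [ 1  -3  0  -4   -1  0 ]
  [ 0   0  1   0  3/2  0 ]
  [ 0   0  0   0    0  1 ]
  [ 0   0  0   0    0  0 ]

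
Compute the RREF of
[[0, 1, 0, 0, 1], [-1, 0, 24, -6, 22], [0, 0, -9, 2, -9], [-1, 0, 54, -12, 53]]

[[1, 0, 0, 0, 1], [0, 1, 0, 0, 1], [0, 0, 1, 0, 4/3], [0, 0, 0, 1, 3/2]]

Swap ρ1 and ρ2.
  [ -1  0  24   -6  22 ]
  [  0  1   0    0   1 ]
  [  0  0  -9    2  -9 ]
  [ -1  0  54  -12  53 ]
Multiply ρ1 by -1.
  [  1  0  -24    6  -22 ]
  [  0  1    0    0    1 ]
  [  0  0   -9    2   -9 ]
  [ -1  0   54  -12   53 ]
Add ρ1 to ρ4.
  [ 1  0  -24   6  -22 ]
  [ 0  1    0   0    1 ]
  [ 0  0   -9   2   -9 ]
  [ 0  0   30  -6   31 ]
Multiply ρ3 by -1/9.
  [ 1  0  -24     6  -22 ]
  [ 0  1    0     0    1 ]
  [ 0  0    1  -2/9    1 ]
  [ 0  0   30    -6   31 ]
Subtract 30 times ρ3 from ρ4.
  [ 1  0  -24     6  -22 ]
  [ 0  1    0     0    1 ]
  [ 0  0    1  -2/9    1 ]
  [ 0  0    0   2/3    1 ]
Multiply ρ4 by 3/2.
  [ 1  0  -24     6  -22 ]
  [ 0  1    0     0    1 ]
  [ 0  0    1  -2/9    1 ]
  [ 0  0    0     1  3/2 ]
Add 2/9 times ρ4 to ρ3.
  [ 1  0  -24  6  -22 ]
  [ 0  1    0  0    1 ]
  [ 0  0    1  0  4/3 ]
  [ 0  0    0  1  3/2 ]
Subtract 6 times ρ4 from ρ1.
  [ 1  0  -24  0  -31 ]
  [ 0  1    0  0    1 ]
  [ 0  0    1  0  4/3 ]
  [ 0  0    0  1  3/2 ]
Add 24 times ρ3 to ρ1.
  [ 1  0  0  0    1 ]
  [ 0  1  0  0    1 ]
  [ 0  0  1  0  4/3 ]
  [ 0  0  0  1  3/2 ]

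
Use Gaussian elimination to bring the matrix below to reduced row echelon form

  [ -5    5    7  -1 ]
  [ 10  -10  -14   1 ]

[[1, -1, -7/5, 0], [0, 0, 0, 1]]

Multiply R1 by -1/5.
Subtract 10 times R1 from R2.
Multiply R2 by -1.
Subtract 1/5 times R2 from R1.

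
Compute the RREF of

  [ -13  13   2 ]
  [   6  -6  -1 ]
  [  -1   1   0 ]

R1 := -1/13·R1
  [  1  -1  -2/13 ]
  [  6  -6     -1 ]
  [ -1   1      0 ]
R2 := R2 − 6·R1
  [  1  -1  -2/13 ]
  [  0   0  -1/13 ]
  [ -1   1      0 ]
R3 := R3 + R1
  [ 1  -1  -2/13 ]
  [ 0   0  -1/13 ]
  [ 0   0  -2/13 ]
R2 := -13·R2
  [ 1  -1  -2/13 ]
  [ 0   0      1 ]
  [ 0   0  -2/13 ]
R3 := R3 + 2/13·R2
  [ 1  -1  -2/13 ]
  [ 0   0      1 ]
  [ 0   0      0 ]
R1 := R1 + 2/13·R2
  [ 1  -1  0 ]
  [ 0   0  1 ]
  [ 0   0  0 ]

[[1, -1, 0], [0, 0, 1], [0, 0, 0]]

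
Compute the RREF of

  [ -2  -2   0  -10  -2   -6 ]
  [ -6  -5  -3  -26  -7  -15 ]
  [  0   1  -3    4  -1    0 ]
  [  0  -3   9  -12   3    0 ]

[[1, 0, 3, 1, 2, 0], [0, 1, -3, 4, -1, 0], [0, 0, 0, 0, 0, 1], [0, 0, 0, 0, 0, 0]]

ρ1 → -1/2·ρ1
  [  1   1   0    5   1    3 ]
  [ -6  -5  -3  -26  -7  -15 ]
  [  0   1  -3    4  -1    0 ]
  [  0  -3   9  -12   3    0 ]
ρ2 → ρ2 + 6·ρ1
  [ 1   1   0    5   1  3 ]
  [ 0   1  -3    4  -1  3 ]
  [ 0   1  -3    4  -1  0 ]
  [ 0  -3   9  -12   3  0 ]
ρ3 → ρ3 − ρ2
  [ 1   1   0    5   1   3 ]
  [ 0   1  -3    4  -1   3 ]
  [ 0   0   0    0   0  -3 ]
  [ 0  -3   9  -12   3   0 ]
ρ4 → ρ4 + 3·ρ2
  [ 1  1   0  5   1   3 ]
  [ 0  1  -3  4  -1   3 ]
  [ 0  0   0  0   0  -3 ]
  [ 0  0   0  0   0   9 ]
ρ3 → -1/3·ρ3
  [ 1  1   0  5   1  3 ]
  [ 0  1  -3  4  -1  3 ]
  [ 0  0   0  0   0  1 ]
  [ 0  0   0  0   0  9 ]
ρ4 → ρ4 − 9·ρ3
  [ 1  1   0  5   1  3 ]
  [ 0  1  -3  4  -1  3 ]
  [ 0  0   0  0   0  1 ]
  [ 0  0   0  0   0  0 ]
ρ2 → ρ2 − 3·ρ3
  [ 1  1   0  5   1  3 ]
  [ 0  1  -3  4  -1  0 ]
  [ 0  0   0  0   0  1 ]
  [ 0  0   0  0   0  0 ]
ρ1 → ρ1 − 3·ρ3
  [ 1  1   0  5   1  0 ]
  [ 0  1  -3  4  -1  0 ]
  [ 0  0   0  0   0  1 ]
  [ 0  0   0  0   0  0 ]
ρ1 → ρ1 − ρ2
  [ 1  0   3  1   2  0 ]
  [ 0  1  -3  4  -1  0 ]
  [ 0  0   0  0   0  1 ]
  [ 0  0   0  0   0  0 ]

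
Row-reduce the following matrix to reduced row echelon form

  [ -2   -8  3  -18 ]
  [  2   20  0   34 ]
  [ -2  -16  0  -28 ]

Multiply R1 by -1/2.
  [  1    4  -3/2    9 ]
  [  2   20     0   34 ]
  [ -2  -16     0  -28 ]
Subtract 2 times R1 from R2.
  [  1    4  -3/2    9 ]
  [  0   12     3   16 ]
  [ -2  -16     0  -28 ]
Add 2 times R1 to R3.
  [ 1   4  -3/2    9 ]
  [ 0  12     3   16 ]
  [ 0  -8    -3  -10 ]
Multiply R2 by 1/12.
  [ 1   4  -3/2    9 ]
  [ 0   1   1/4  4/3 ]
  [ 0  -8    -3  -10 ]
Add 8 times R2 to R3.
  [ 1  4  -3/2    9 ]
  [ 0  1   1/4  4/3 ]
  [ 0  0    -1  2/3 ]
Multiply R3 by -1.
  [ 1  4  -3/2     9 ]
  [ 0  1   1/4   4/3 ]
  [ 0  0     1  -2/3 ]
Subtract 1/4 times R3 from R2.
  [ 1  4  -3/2     9 ]
  [ 0  1     0   3/2 ]
  [ 0  0     1  -2/3 ]
Add 3/2 times R3 to R1.
  [ 1  4  0     8 ]
  [ 0  1  0   3/2 ]
  [ 0  0  1  -2/3 ]
Subtract 4 times R2 from R1.
  [ 1  0  0     2 ]
  [ 0  1  0   3/2 ]
  [ 0  0  1  -2/3 ]

[[1, 0, 0, 2], [0, 1, 0, 3/2], [0, 0, 1, -2/3]]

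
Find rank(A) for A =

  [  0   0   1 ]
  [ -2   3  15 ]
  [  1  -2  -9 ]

rank = 3

ρ1 ↔ ρ2
  [ -2   3  15 ]
  [  0   0   1 ]
  [  1  -2  -9 ]
ρ1 ← -1/2·ρ1
  [ 1  -3/2  -15/2 ]
  [ 0     0      1 ]
  [ 1    -2     -9 ]
ρ3 ← ρ3 − ρ1
  [ 1  -3/2  -15/2 ]
  [ 0     0      1 ]
  [ 0  -1/2   -3/2 ]
ρ2 ↔ ρ3
  [ 1  -3/2  -15/2 ]
  [ 0  -1/2   -3/2 ]
  [ 0     0      1 ]
ρ2 ← -2·ρ2
  [ 1  -3/2  -15/2 ]
  [ 0     1      3 ]
  [ 0     0      1 ]
ρ2 ← ρ2 − 3·ρ3
  [ 1  -3/2  -15/2 ]
  [ 0     1      0 ]
  [ 0     0      1 ]
ρ1 ← ρ1 + 15/2·ρ3
  [ 1  -3/2  0 ]
  [ 0     1  0 ]
  [ 0     0  1 ]
ρ1 ← ρ1 + 3/2·ρ2
  [ 1  0  0 ]
  [ 0  1  0 ]
  [ 0  0  1 ]
The reduced form has 3 nonzero rows.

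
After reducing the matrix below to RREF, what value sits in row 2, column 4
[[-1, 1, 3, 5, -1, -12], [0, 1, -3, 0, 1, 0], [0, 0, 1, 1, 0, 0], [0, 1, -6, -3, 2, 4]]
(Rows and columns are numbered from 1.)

3

R1 := -1·R1
  [ 1  -1  -3  -5  1  12 ]
  [ 0   1  -3   0  1   0 ]
  [ 0   0   1   1  0   0 ]
  [ 0   1  -6  -3  2   4 ]
R4 := R4 − R2
  [ 1  -1  -3  -5  1  12 ]
  [ 0   1  -3   0  1   0 ]
  [ 0   0   1   1  0   0 ]
  [ 0   0  -3  -3  1   4 ]
R4 := R4 + 3·R3
  [ 1  -1  -3  -5  1  12 ]
  [ 0   1  -3   0  1   0 ]
  [ 0   0   1   1  0   0 ]
  [ 0   0   0   0  1   4 ]
R2 := R2 − R4
  [ 1  -1  -3  -5  1  12 ]
  [ 0   1  -3   0  0  -4 ]
  [ 0   0   1   1  0   0 ]
  [ 0   0   0   0  1   4 ]
R1 := R1 − R4
  [ 1  -1  -3  -5  0   8 ]
  [ 0   1  -3   0  0  -4 ]
  [ 0   0   1   1  0   0 ]
  [ 0   0   0   0  1   4 ]
R2 := R2 + 3·R3
  [ 1  -1  -3  -5  0   8 ]
  [ 0   1   0   3  0  -4 ]
  [ 0   0   1   1  0   0 ]
  [ 0   0   0   0  1   4 ]
R1 := R1 + 3·R3
  [ 1  -1  0  -2  0   8 ]
  [ 0   1  0   3  0  -4 ]
  [ 0   0  1   1  0   0 ]
  [ 0   0  0   0  1   4 ]
R1 := R1 + R2
  [ 1  0  0  1  0   4 ]
  [ 0  1  0  3  0  -4 ]
  [ 0  0  1  1  0   0 ]
  [ 0  0  0  0  1   4 ]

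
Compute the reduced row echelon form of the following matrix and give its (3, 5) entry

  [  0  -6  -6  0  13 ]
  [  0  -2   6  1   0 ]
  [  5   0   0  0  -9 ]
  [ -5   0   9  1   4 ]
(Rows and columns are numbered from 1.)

-2/3

Swap R1 and R3.
  [  5   0   0  0  -9 ]
  [  0  -2   6  1   0 ]
  [  0  -6  -6  0  13 ]
  [ -5   0   9  1   4 ]
Multiply R1 by 1/5.
  [  1   0   0  0  -9/5 ]
  [  0  -2   6  1     0 ]
  [  0  -6  -6  0    13 ]
  [ -5   0   9  1     4 ]
Add 5 times R1 to R4.
  [ 1   0   0  0  -9/5 ]
  [ 0  -2   6  1     0 ]
  [ 0  -6  -6  0    13 ]
  [ 0   0   9  1    -5 ]
Multiply R2 by -1/2.
  [ 1   0   0     0  -9/5 ]
  [ 0   1  -3  -1/2     0 ]
  [ 0  -6  -6     0    13 ]
  [ 0   0   9     1    -5 ]
Add 6 times R2 to R3.
  [ 1  0    0     0  -9/5 ]
  [ 0  1   -3  -1/2     0 ]
  [ 0  0  -24    -3    13 ]
  [ 0  0    9     1    -5 ]
Multiply R3 by -1/24.
  [ 1  0   0     0    -9/5 ]
  [ 0  1  -3  -1/2       0 ]
  [ 0  0   1   1/8  -13/24 ]
  [ 0  0   9     1      -5 ]
Subtract 9 times R3 from R4.
  [ 1  0   0     0    -9/5 ]
  [ 0  1  -3  -1/2       0 ]
  [ 0  0   1   1/8  -13/24 ]
  [ 0  0   0  -1/8    -1/8 ]
Multiply R4 by -8.
  [ 1  0   0     0    -9/5 ]
  [ 0  1  -3  -1/2       0 ]
  [ 0  0   1   1/8  -13/24 ]
  [ 0  0   0     1       1 ]
Subtract 1/8 times R4 from R3.
  [ 1  0   0     0  -9/5 ]
  [ 0  1  -3  -1/2     0 ]
  [ 0  0   1     0  -2/3 ]
  [ 0  0   0     1     1 ]
Add 1/2 times R4 to R2.
  [ 1  0   0  0  -9/5 ]
  [ 0  1  -3  0   1/2 ]
  [ 0  0   1  0  -2/3 ]
  [ 0  0   0  1     1 ]
Add 3 times R3 to R2.
  [ 1  0  0  0  -9/5 ]
  [ 0  1  0  0  -3/2 ]
  [ 0  0  1  0  -2/3 ]
  [ 0  0  0  1     1 ]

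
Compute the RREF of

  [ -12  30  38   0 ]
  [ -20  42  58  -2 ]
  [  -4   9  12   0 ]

R1 → -1/12·R1
  [   1  -5/2  -19/6   0 ]
  [ -20    42     58  -2 ]
  [  -4     9     12   0 ]
R2 → R2 + 20·R1
  [  1  -5/2  -19/6   0 ]
  [  0    -8  -16/3  -2 ]
  [ -4     9     12   0 ]
R3 → R3 + 4·R1
  [ 1  -5/2  -19/6   0 ]
  [ 0    -8  -16/3  -2 ]
  [ 0    -1   -2/3   0 ]
R2 → -1/8·R2
  [ 1  -5/2  -19/6    0 ]
  [ 0     1    2/3  1/4 ]
  [ 0    -1   -2/3    0 ]
R3 → R3 + R2
  [ 1  -5/2  -19/6    0 ]
  [ 0     1    2/3  1/4 ]
  [ 0     0      0  1/4 ]
R3 → 4·R3
  [ 1  -5/2  -19/6    0 ]
  [ 0     1    2/3  1/4 ]
  [ 0     0      0    1 ]
R2 → R2 − 1/4·R3
  [ 1  -5/2  -19/6  0 ]
  [ 0     1    2/3  0 ]
  [ 0     0      0  1 ]
R1 → R1 + 5/2·R2
  [ 1  0  -3/2  0 ]
  [ 0  1   2/3  0 ]
  [ 0  0     0  1 ]

[[1, 0, -3/2, 0], [0, 1, 2/3, 0], [0, 0, 0, 1]]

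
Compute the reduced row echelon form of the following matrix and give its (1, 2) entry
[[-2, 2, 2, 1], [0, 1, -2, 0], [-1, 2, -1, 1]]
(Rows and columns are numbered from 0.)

-2

Multiply ρ1 by -1/2.
  [  1  -1  -1  -1/2 ]
  [  0   1  -2     0 ]
  [ -1   2  -1     1 ]
Add ρ1 to ρ3.
  [ 1  -1  -1  -1/2 ]
  [ 0   1  -2     0 ]
  [ 0   1  -2   1/2 ]
Subtract ρ2 from ρ3.
  [ 1  -1  -1  -1/2 ]
  [ 0   1  -2     0 ]
  [ 0   0   0   1/2 ]
Multiply ρ3 by 2.
  [ 1  -1  -1  -1/2 ]
  [ 0   1  -2     0 ]
  [ 0   0   0     1 ]
Add 1/2 times ρ3 to ρ1.
  [ 1  -1  -1  0 ]
  [ 0   1  -2  0 ]
  [ 0   0   0  1 ]
Add ρ2 to ρ1.
  [ 1  0  -3  0 ]
  [ 0  1  -2  0 ]
  [ 0  0   0  1 ]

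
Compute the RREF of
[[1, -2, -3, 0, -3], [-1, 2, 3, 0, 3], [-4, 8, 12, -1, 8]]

R2 ← R2 + R1
R3 ← R3 + 4·R1
R2 ↔ R3
R2 ← -1·R2

[[1, -2, -3, 0, -3], [0, 0, 0, 1, 4], [0, 0, 0, 0, 0]]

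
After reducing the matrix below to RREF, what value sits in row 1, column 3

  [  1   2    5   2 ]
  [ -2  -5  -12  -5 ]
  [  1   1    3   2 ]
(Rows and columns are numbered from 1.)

Add 2 times r1 to r2.
  [ 1   2   5   2 ]
  [ 0  -1  -2  -1 ]
  [ 1   1   3   2 ]
Subtract r1 from r3.
  [ 1   2   5   2 ]
  [ 0  -1  -2  -1 ]
  [ 0  -1  -2   0 ]
Multiply r2 by -1.
  [ 1   2   5  2 ]
  [ 0   1   2  1 ]
  [ 0  -1  -2  0 ]
Add r2 to r3.
  [ 1  2  5  2 ]
  [ 0  1  2  1 ]
  [ 0  0  0  1 ]
Subtract r3 from r2.
  [ 1  2  5  2 ]
  [ 0  1  2  0 ]
  [ 0  0  0  1 ]
Subtract 2 times r3 from r1.
  [ 1  2  5  0 ]
  [ 0  1  2  0 ]
  [ 0  0  0  1 ]
Subtract 2 times r2 from r1.
  [ 1  0  1  0 ]
  [ 0  1  2  0 ]
  [ 0  0  0  1 ]

1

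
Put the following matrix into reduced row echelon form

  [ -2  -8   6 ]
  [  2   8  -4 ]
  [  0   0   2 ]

R1 → -1/2·R1
  [ 1  4  -3 ]
  [ 2  8  -4 ]
  [ 0  0   2 ]
R2 → R2 − 2·R1
  [ 1  4  -3 ]
  [ 0  0   2 ]
  [ 0  0   2 ]
R2 → 1/2·R2
  [ 1  4  -3 ]
  [ 0  0   1 ]
  [ 0  0   2 ]
R3 → R3 − 2·R2
  [ 1  4  -3 ]
  [ 0  0   1 ]
  [ 0  0   0 ]
R1 → R1 + 3·R2
  [ 1  4  0 ]
  [ 0  0  1 ]
  [ 0  0  0 ]

[[1, 4, 0], [0, 0, 1], [0, 0, 0]]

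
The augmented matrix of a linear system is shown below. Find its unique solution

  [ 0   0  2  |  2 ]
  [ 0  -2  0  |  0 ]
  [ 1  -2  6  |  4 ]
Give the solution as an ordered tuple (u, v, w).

ρ1 ↔ ρ3
  [ 1  -2  6  |  4 ]
  [ 0  -2  0  |  0 ]
  [ 0   0  2  |  2 ]
ρ2 ← -1/2·ρ2
  [ 1  -2  6  |  4 ]
  [ 0   1  0  |  0 ]
  [ 0   0  2  |  2 ]
ρ3 ← 1/2·ρ3
  [ 1  -2  6  |  4 ]
  [ 0   1  0  |  0 ]
  [ 0   0  1  |  1 ]
ρ1 ← ρ1 − 6·ρ3
  [ 1  -2  0  |  -2 ]
  [ 0   1  0  |   0 ]
  [ 0   0  1  |   1 ]
ρ1 ← ρ1 + 2·ρ2
  [ 1  0  0  |  -2 ]
  [ 0  1  0  |   0 ]
  [ 0  0  1  |   1 ]
Reading off the last column: u = -2, v = 0, w = 1.

(-2, 0, 1)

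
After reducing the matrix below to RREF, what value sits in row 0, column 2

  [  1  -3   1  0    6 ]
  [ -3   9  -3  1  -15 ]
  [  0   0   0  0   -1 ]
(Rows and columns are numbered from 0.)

r2 ← r2 + 3·r1
  [ 1  -3  1  0   6 ]
  [ 0   0  0  1   3 ]
  [ 0   0  0  0  -1 ]
r3 ← -1·r3
  [ 1  -3  1  0  6 ]
  [ 0   0  0  1  3 ]
  [ 0   0  0  0  1 ]
r2 ← r2 − 3·r3
  [ 1  -3  1  0  6 ]
  [ 0   0  0  1  0 ]
  [ 0   0  0  0  1 ]
r1 ← r1 − 6·r3
  [ 1  -3  1  0  0 ]
  [ 0   0  0  1  0 ]
  [ 0   0  0  0  1 ]

1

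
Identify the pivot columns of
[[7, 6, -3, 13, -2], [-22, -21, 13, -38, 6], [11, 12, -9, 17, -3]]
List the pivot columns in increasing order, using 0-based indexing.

R1 -> 1/7·R1
  [   1  6/7  -3/7  13/7  -2/7 ]
  [ -22  -21    13   -38     6 ]
  [  11   12    -9    17    -3 ]
R2 -> R2 + 22·R1
  [  1    6/7  -3/7  13/7  -2/7 ]
  [  0  -15/7  25/7  20/7  -2/7 ]
  [ 11     12    -9    17    -3 ]
R3 -> R3 − 11·R1
  [ 1    6/7   -3/7   13/7  -2/7 ]
  [ 0  -15/7   25/7   20/7  -2/7 ]
  [ 0   18/7  -30/7  -24/7   1/7 ]
R2 -> -7/15·R2
  [ 1   6/7   -3/7   13/7  -2/7 ]
  [ 0     1   -5/3   -4/3  2/15 ]
  [ 0  18/7  -30/7  -24/7   1/7 ]
R3 -> R3 − 18/7·R2
  [ 1  6/7  -3/7  13/7  -2/7 ]
  [ 0    1  -5/3  -4/3  2/15 ]
  [ 0    0     0     0  -1/5 ]
R3 -> -5·R3
  [ 1  6/7  -3/7  13/7  -2/7 ]
  [ 0    1  -5/3  -4/3  2/15 ]
  [ 0    0     0     0     1 ]
R2 -> R2 − 2/15·R3
  [ 1  6/7  -3/7  13/7  -2/7 ]
  [ 0    1  -5/3  -4/3     0 ]
  [ 0    0     0     0     1 ]
R1 -> R1 + 2/7·R3
  [ 1  6/7  -3/7  13/7  0 ]
  [ 0    1  -5/3  -4/3  0 ]
  [ 0    0     0     0  1 ]
R1 -> R1 − 6/7·R2
  [ 1  0     1     3  0 ]
  [ 0  1  -5/3  -4/3  0 ]
  [ 0  0     0     0  1 ]
Pivot columns are the columns containing a leading 1.

0, 1, 4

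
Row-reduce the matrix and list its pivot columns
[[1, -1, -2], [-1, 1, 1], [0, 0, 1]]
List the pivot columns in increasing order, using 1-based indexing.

Add r1 to r2.
  [ 1  -1  -2 ]
  [ 0   0  -1 ]
  [ 0   0   1 ]
Multiply r2 by -1.
  [ 1  -1  -2 ]
  [ 0   0   1 ]
  [ 0   0   1 ]
Subtract r2 from r3.
  [ 1  -1  -2 ]
  [ 0   0   1 ]
  [ 0   0   0 ]
Add 2 times r2 to r1.
  [ 1  -1  0 ]
  [ 0   0  1 ]
  [ 0   0  0 ]
Pivot columns are the columns containing a leading 1.

1, 3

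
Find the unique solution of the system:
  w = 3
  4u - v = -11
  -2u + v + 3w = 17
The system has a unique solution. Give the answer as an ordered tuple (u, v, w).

(-3/2, 5, 3)

Form the augmented matrix and row-reduce:
  [  0   0  1  |    3 ]
  [  4  -1  0  |  -11 ]
  [ -2   1  3  |   17 ]
ρ1 <-> ρ2
  [  4  -1  0  |  -11 ]
  [  0   0  1  |    3 ]
  [ -2   1  3  |   17 ]
ρ1 → 1/4·ρ1
  [  1  -1/4  0  |  -11/4 ]
  [  0     0  1  |      3 ]
  [ -2     1  3  |     17 ]
ρ3 → ρ3 + 2·ρ1
  [ 1  -1/4  0  |  -11/4 ]
  [ 0     0  1  |      3 ]
  [ 0   1/2  3  |   23/2 ]
ρ2 <-> ρ3
  [ 1  -1/4  0  |  -11/4 ]
  [ 0   1/2  3  |   23/2 ]
  [ 0     0  1  |      3 ]
ρ2 → 2·ρ2
  [ 1  -1/4  0  |  -11/4 ]
  [ 0     1  6  |     23 ]
  [ 0     0  1  |      3 ]
ρ2 → ρ2 − 6·ρ3
  [ 1  -1/4  0  |  -11/4 ]
  [ 0     1  0  |      5 ]
  [ 0     0  1  |      3 ]
ρ1 → ρ1 + 1/4·ρ2
  [ 1  0  0  |  -3/2 ]
  [ 0  1  0  |     5 ]
  [ 0  0  1  |     3 ]
Reading off the last column: u = -3/2, v = 5, w = 3.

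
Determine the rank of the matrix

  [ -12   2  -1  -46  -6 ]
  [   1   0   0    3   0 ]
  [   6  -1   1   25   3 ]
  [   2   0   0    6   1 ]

Multiply R1 by -1/12.
  [ 1  -1/6  1/12  23/6  1/2 ]
  [ 1     0     0     3    0 ]
  [ 6    -1     1    25    3 ]
  [ 2     0     0     6    1 ]
Subtract R1 from R2.
  [ 1  -1/6   1/12  23/6   1/2 ]
  [ 0   1/6  -1/12  -5/6  -1/2 ]
  [ 6    -1      1    25     3 ]
  [ 2     0      0     6     1 ]
Subtract 6 times R1 from R3.
  [ 1  -1/6   1/12  23/6   1/2 ]
  [ 0   1/6  -1/12  -5/6  -1/2 ]
  [ 0     0    1/2     2     0 ]
  [ 2     0      0     6     1 ]
Subtract 2 times R1 from R4.
  [ 1  -1/6   1/12  23/6   1/2 ]
  [ 0   1/6  -1/12  -5/6  -1/2 ]
  [ 0     0    1/2     2     0 ]
  [ 0   1/3   -1/6  -5/3     0 ]
Multiply R2 by 6.
  [ 1  -1/6  1/12  23/6  1/2 ]
  [ 0     1  -1/2    -5   -3 ]
  [ 0     0   1/2     2    0 ]
  [ 0   1/3  -1/6  -5/3    0 ]
Subtract 1/3 times R2 from R4.
  [ 1  -1/6  1/12  23/6  1/2 ]
  [ 0     1  -1/2    -5   -3 ]
  [ 0     0   1/2     2    0 ]
  [ 0     0     0     0    1 ]
Multiply R3 by 2.
  [ 1  -1/6  1/12  23/6  1/2 ]
  [ 0     1  -1/2    -5   -3 ]
  [ 0     0     1     4    0 ]
  [ 0     0     0     0    1 ]
Add 3 times R4 to R2.
  [ 1  -1/6  1/12  23/6  1/2 ]
  [ 0     1  -1/2    -5    0 ]
  [ 0     0     1     4    0 ]
  [ 0     0     0     0    1 ]
Subtract 1/2 times R4 from R1.
  [ 1  -1/6  1/12  23/6  0 ]
  [ 0     1  -1/2    -5  0 ]
  [ 0     0     1     4  0 ]
  [ 0     0     0     0  1 ]
Add 1/2 times R3 to R2.
  [ 1  -1/6  1/12  23/6  0 ]
  [ 0     1     0    -3  0 ]
  [ 0     0     1     4  0 ]
  [ 0     0     0     0  1 ]
Subtract 1/12 times R3 from R1.
  [ 1  -1/6  0  7/2  0 ]
  [ 0     1  0   -3  0 ]
  [ 0     0  1    4  0 ]
  [ 0     0  0    0  1 ]
Add 1/6 times R2 to R1.
  [ 1  0  0   3  0 ]
  [ 0  1  0  -3  0 ]
  [ 0  0  1   4  0 ]
  [ 0  0  0   0  1 ]
The reduced form has 4 nonzero rows.

rank = 4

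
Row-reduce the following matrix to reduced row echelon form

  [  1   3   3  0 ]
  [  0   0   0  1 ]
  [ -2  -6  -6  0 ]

R3 → R3 + 2·R1
  [ 1  3  3  0 ]
  [ 0  0  0  1 ]
  [ 0  0  0  0 ]

[[1, 3, 3, 0], [0, 0, 0, 1], [0, 0, 0, 0]]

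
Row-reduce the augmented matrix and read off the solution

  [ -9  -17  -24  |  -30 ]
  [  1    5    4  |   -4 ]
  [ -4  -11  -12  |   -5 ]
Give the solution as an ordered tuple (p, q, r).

(5, -3, 3/2)

Multiply ρ1 by -1/9.
  [  1  17/9  8/3  |  10/3 ]
  [  1     5    4  |    -4 ]
  [ -4   -11  -12  |    -5 ]
Subtract ρ1 from ρ2.
  [  1  17/9  8/3  |   10/3 ]
  [  0  28/9  4/3  |  -22/3 ]
  [ -4   -11  -12  |     -5 ]
Add 4 times ρ1 to ρ3.
  [ 1   17/9   8/3  |   10/3 ]
  [ 0   28/9   4/3  |  -22/3 ]
  [ 0  -31/9  -4/3  |   25/3 ]
Multiply ρ2 by 9/28.
  [ 1   17/9   8/3  |    10/3 ]
  [ 0      1   3/7  |  -33/14 ]
  [ 0  -31/9  -4/3  |    25/3 ]
Add 31/9 times ρ2 to ρ3.
  [ 1  17/9  8/3  |    10/3 ]
  [ 0     1  3/7  |  -33/14 ]
  [ 0     0  1/7  |    3/14 ]
Multiply ρ3 by 7.
  [ 1  17/9  8/3  |    10/3 ]
  [ 0     1  3/7  |  -33/14 ]
  [ 0     0    1  |     3/2 ]
Subtract 3/7 times ρ3 from ρ2.
  [ 1  17/9  8/3  |  10/3 ]
  [ 0     1    0  |    -3 ]
  [ 0     0    1  |   3/2 ]
Subtract 8/3 times ρ3 from ρ1.
  [ 1  17/9  0  |  -2/3 ]
  [ 0     1  0  |    -3 ]
  [ 0     0  1  |   3/2 ]
Subtract 17/9 times ρ2 from ρ1.
  [ 1  0  0  |    5 ]
  [ 0  1  0  |   -3 ]
  [ 0  0  1  |  3/2 ]
Reading off the last column: p = 5, q = -3, r = 3/2.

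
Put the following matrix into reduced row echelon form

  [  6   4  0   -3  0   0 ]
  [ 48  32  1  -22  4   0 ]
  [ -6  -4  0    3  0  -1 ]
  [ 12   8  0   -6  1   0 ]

[[1, 2/3, 0, -1/2, 0, 0], [0, 0, 1, 2, 0, 0], [0, 0, 0, 0, 1, 0], [0, 0, 0, 0, 0, 1]]

r1 ← 1/6·r1
  [  1  2/3  0  -1/2  0   0 ]
  [ 48   32  1   -22  4   0 ]
  [ -6   -4  0     3  0  -1 ]
  [ 12    8  0    -6  1   0 ]
r2 ← r2 − 48·r1
  [  1  2/3  0  -1/2  0   0 ]
  [  0    0  1     2  4   0 ]
  [ -6   -4  0     3  0  -1 ]
  [ 12    8  0    -6  1   0 ]
r3 ← r3 + 6·r1
  [  1  2/3  0  -1/2  0   0 ]
  [  0    0  1     2  4   0 ]
  [  0    0  0     0  0  -1 ]
  [ 12    8  0    -6  1   0 ]
r4 ← r4 − 12·r1
  [ 1  2/3  0  -1/2  0   0 ]
  [ 0    0  1     2  4   0 ]
  [ 0    0  0     0  0  -1 ]
  [ 0    0  0     0  1   0 ]
r3 <=> r4
  [ 1  2/3  0  -1/2  0   0 ]
  [ 0    0  1     2  4   0 ]
  [ 0    0  0     0  1   0 ]
  [ 0    0  0     0  0  -1 ]
r4 ← -1·r4
  [ 1  2/3  0  -1/2  0  0 ]
  [ 0    0  1     2  4  0 ]
  [ 0    0  0     0  1  0 ]
  [ 0    0  0     0  0  1 ]
r2 ← r2 − 4·r3
  [ 1  2/3  0  -1/2  0  0 ]
  [ 0    0  1     2  0  0 ]
  [ 0    0  0     0  1  0 ]
  [ 0    0  0     0  0  1 ]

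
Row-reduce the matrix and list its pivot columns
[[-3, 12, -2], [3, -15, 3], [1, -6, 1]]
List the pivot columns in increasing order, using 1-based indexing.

Multiply r1 by -1/3.
Subtract 3 times r1 from r2.
Subtract r1 from r3.
Multiply r2 by -1/3.
Add 2 times r2 to r3.
Multiply r3 by -3.
Add 1/3 times r3 to r2.
Subtract 2/3 times r3 from r1.
Add 4 times r2 to r1.
Pivot columns are the columns containing a leading 1.

1, 2, 3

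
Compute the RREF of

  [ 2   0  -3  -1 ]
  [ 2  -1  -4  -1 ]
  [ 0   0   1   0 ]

ρ1 ← 1/2·ρ1
ρ2 ← ρ2 − 2·ρ1
ρ2 ← -1·ρ2
ρ2 ← ρ2 − ρ3
ρ1 ← ρ1 + 3/2·ρ3

[[1, 0, 0, -1/2], [0, 1, 0, 0], [0, 0, 1, 0]]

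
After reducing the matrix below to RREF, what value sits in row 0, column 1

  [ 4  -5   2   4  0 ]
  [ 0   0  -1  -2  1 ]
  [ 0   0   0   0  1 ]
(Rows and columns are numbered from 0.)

-5/4

R1 -> 1/4·R1
  [ 1  -5/4  1/2   1  0 ]
  [ 0     0   -1  -2  1 ]
  [ 0     0    0   0  1 ]
R2 -> -1·R2
  [ 1  -5/4  1/2  1   0 ]
  [ 0     0    1  2  -1 ]
  [ 0     0    0  0   1 ]
R2 -> R2 + R3
  [ 1  -5/4  1/2  1  0 ]
  [ 0     0    1  2  0 ]
  [ 0     0    0  0  1 ]
R1 -> R1 − 1/2·R2
  [ 1  -5/4  0  0  0 ]
  [ 0     0  1  2  0 ]
  [ 0     0  0  0  1 ]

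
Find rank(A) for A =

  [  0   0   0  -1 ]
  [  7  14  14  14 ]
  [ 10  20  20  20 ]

R1 <=> R2
R1 -> 1/7·R1
R3 -> R3 − 10·R1
R2 -> -1·R2
R1 -> R1 − 2·R2
The reduced form has 2 nonzero rows.

rank = 2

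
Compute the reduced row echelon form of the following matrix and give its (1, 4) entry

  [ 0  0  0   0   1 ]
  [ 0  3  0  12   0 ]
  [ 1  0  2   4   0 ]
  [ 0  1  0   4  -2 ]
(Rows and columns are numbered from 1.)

4

R1 <-> R3
R2 ← 1/3·R2
R4 ← R4 − R2
R4 ← R4 + 2·R3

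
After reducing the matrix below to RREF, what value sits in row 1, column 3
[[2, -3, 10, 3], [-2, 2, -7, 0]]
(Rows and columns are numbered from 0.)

ρ1 -> 1/2·ρ1
  [  1  -3/2   5  3/2 ]
  [ -2     2  -7    0 ]
ρ2 -> ρ2 + 2·ρ1
  [ 1  -3/2  5  3/2 ]
  [ 0    -1  3    3 ]
ρ2 -> -1·ρ2
  [ 1  -3/2   5  3/2 ]
  [ 0     1  -3   -3 ]
ρ1 -> ρ1 + 3/2·ρ2
  [ 1  0  1/2  -3 ]
  [ 0  1   -3  -3 ]

-3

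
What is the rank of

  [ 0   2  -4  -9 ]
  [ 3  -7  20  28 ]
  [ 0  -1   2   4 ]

rank = 3

ρ1 <-> ρ2
ρ1 → 1/3·ρ1
ρ2 → 1/2·ρ2
ρ3 → ρ3 + ρ2
ρ3 → -2·ρ3
ρ2 → ρ2 + 9/2·ρ3
ρ1 → ρ1 − 28/3·ρ3
ρ1 → ρ1 + 7/3·ρ2
The reduced form has 3 nonzero rows.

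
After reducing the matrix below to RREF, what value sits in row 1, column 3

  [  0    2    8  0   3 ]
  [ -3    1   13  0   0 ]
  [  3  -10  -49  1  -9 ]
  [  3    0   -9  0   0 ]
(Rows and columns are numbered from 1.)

ρ1 <=> ρ2
  [ -3    1   13  0   0 ]
  [  0    2    8  0   3 ]
  [  3  -10  -49  1  -9 ]
  [  3    0   -9  0   0 ]
ρ1 ← -1/3·ρ1
  [ 1  -1/3  -13/3  0   0 ]
  [ 0     2      8  0   3 ]
  [ 3   -10    -49  1  -9 ]
  [ 3     0     -9  0   0 ]
ρ3 ← ρ3 − 3·ρ1
  [ 1  -1/3  -13/3  0   0 ]
  [ 0     2      8  0   3 ]
  [ 0    -9    -36  1  -9 ]
  [ 3     0     -9  0   0 ]
ρ4 ← ρ4 − 3·ρ1
  [ 1  -1/3  -13/3  0   0 ]
  [ 0     2      8  0   3 ]
  [ 0    -9    -36  1  -9 ]
  [ 0     1      4  0   0 ]
ρ2 ← 1/2·ρ2
  [ 1  -1/3  -13/3  0    0 ]
  [ 0     1      4  0  3/2 ]
  [ 0    -9    -36  1   -9 ]
  [ 0     1      4  0    0 ]
ρ3 ← ρ3 + 9·ρ2
  [ 1  -1/3  -13/3  0    0 ]
  [ 0     1      4  0  3/2 ]
  [ 0     0      0  1  9/2 ]
  [ 0     1      4  0    0 ]
ρ4 ← ρ4 − ρ2
  [ 1  -1/3  -13/3  0     0 ]
  [ 0     1      4  0   3/2 ]
  [ 0     0      0  1   9/2 ]
  [ 0     0      0  0  -3/2 ]
ρ4 ← -2/3·ρ4
  [ 1  -1/3  -13/3  0    0 ]
  [ 0     1      4  0  3/2 ]
  [ 0     0      0  1  9/2 ]
  [ 0     0      0  0    1 ]
ρ3 ← ρ3 − 9/2·ρ4
  [ 1  -1/3  -13/3  0    0 ]
  [ 0     1      4  0  3/2 ]
  [ 0     0      0  1    0 ]
  [ 0     0      0  0    1 ]
ρ2 ← ρ2 − 3/2·ρ4
  [ 1  -1/3  -13/3  0  0 ]
  [ 0     1      4  0  0 ]
  [ 0     0      0  1  0 ]
  [ 0     0      0  0  1 ]
ρ1 ← ρ1 + 1/3·ρ2
  [ 1  0  -3  0  0 ]
  [ 0  1   4  0  0 ]
  [ 0  0   0  1  0 ]
  [ 0  0   0  0  1 ]

-3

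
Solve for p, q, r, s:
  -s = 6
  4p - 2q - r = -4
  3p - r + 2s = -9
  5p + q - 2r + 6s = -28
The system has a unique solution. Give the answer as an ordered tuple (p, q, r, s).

(3, 5, 6, -6)

Form the augmented matrix and row-reduce:
  [ 0   0   0  -1  |    6 ]
  [ 4  -2  -1   0  |   -4 ]
  [ 3   0  -1   2  |   -9 ]
  [ 5   1  -2   6  |  -28 ]
R1 <=> R2
  [ 4  -2  -1   0  |   -4 ]
  [ 0   0   0  -1  |    6 ]
  [ 3   0  -1   2  |   -9 ]
  [ 5   1  -2   6  |  -28 ]
R1 ← 1/4·R1
  [ 1  -1/2  -1/4   0  |   -1 ]
  [ 0     0     0  -1  |    6 ]
  [ 3     0    -1   2  |   -9 ]
  [ 5     1    -2   6  |  -28 ]
R3 ← R3 − 3·R1
  [ 1  -1/2  -1/4   0  |   -1 ]
  [ 0     0     0  -1  |    6 ]
  [ 0   3/2  -1/4   2  |   -6 ]
  [ 5     1    -2   6  |  -28 ]
R4 ← R4 − 5·R1
  [ 1  -1/2  -1/4   0  |   -1 ]
  [ 0     0     0  -1  |    6 ]
  [ 0   3/2  -1/4   2  |   -6 ]
  [ 0   7/2  -3/4   6  |  -23 ]
R2 <=> R3
  [ 1  -1/2  -1/4   0  |   -1 ]
  [ 0   3/2  -1/4   2  |   -6 ]
  [ 0     0     0  -1  |    6 ]
  [ 0   7/2  -3/4   6  |  -23 ]
R2 ← 2/3·R2
  [ 1  -1/2  -1/4    0  |   -1 ]
  [ 0     1  -1/6  4/3  |   -4 ]
  [ 0     0     0   -1  |    6 ]
  [ 0   7/2  -3/4    6  |  -23 ]
R4 ← R4 − 7/2·R2
  [ 1  -1/2  -1/4    0  |  -1 ]
  [ 0     1  -1/6  4/3  |  -4 ]
  [ 0     0     0   -1  |   6 ]
  [ 0     0  -1/6  4/3  |  -9 ]
R3 <=> R4
  [ 1  -1/2  -1/4    0  |  -1 ]
  [ 0     1  -1/6  4/3  |  -4 ]
  [ 0     0  -1/6  4/3  |  -9 ]
  [ 0     0     0   -1  |   6 ]
R3 ← -6·R3
  [ 1  -1/2  -1/4    0  |  -1 ]
  [ 0     1  -1/6  4/3  |  -4 ]
  [ 0     0     1   -8  |  54 ]
  [ 0     0     0   -1  |   6 ]
R4 ← -1·R4
  [ 1  -1/2  -1/4    0  |  -1 ]
  [ 0     1  -1/6  4/3  |  -4 ]
  [ 0     0     1   -8  |  54 ]
  [ 0     0     0    1  |  -6 ]
R3 ← R3 + 8·R4
  [ 1  -1/2  -1/4    0  |  -1 ]
  [ 0     1  -1/6  4/3  |  -4 ]
  [ 0     0     1    0  |   6 ]
  [ 0     0     0    1  |  -6 ]
R2 ← R2 − 4/3·R4
  [ 1  -1/2  -1/4  0  |  -1 ]
  [ 0     1  -1/6  0  |   4 ]
  [ 0     0     1  0  |   6 ]
  [ 0     0     0  1  |  -6 ]
R2 ← R2 + 1/6·R3
  [ 1  -1/2  -1/4  0  |  -1 ]
  [ 0     1     0  0  |   5 ]
  [ 0     0     1  0  |   6 ]
  [ 0     0     0  1  |  -6 ]
R1 ← R1 + 1/4·R3
  [ 1  -1/2  0  0  |  1/2 ]
  [ 0     1  0  0  |    5 ]
  [ 0     0  1  0  |    6 ]
  [ 0     0  0  1  |   -6 ]
R1 ← R1 + 1/2·R2
  [ 1  0  0  0  |   3 ]
  [ 0  1  0  0  |   5 ]
  [ 0  0  1  0  |   6 ]
  [ 0  0  0  1  |  -6 ]
Reading off the last column: p = 3, q = 5, r = 6, s = -6.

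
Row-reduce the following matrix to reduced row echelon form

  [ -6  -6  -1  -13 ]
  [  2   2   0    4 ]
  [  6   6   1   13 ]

[[1, 1, 0, 2], [0, 0, 1, 1], [0, 0, 0, 0]]

R1 → -1/6·R1
  [ 1  1  1/6  13/6 ]
  [ 2  2    0     4 ]
  [ 6  6    1    13 ]
R2 → R2 − 2·R1
  [ 1  1   1/6  13/6 ]
  [ 0  0  -1/3  -1/3 ]
  [ 6  6     1    13 ]
R3 → R3 − 6·R1
  [ 1  1   1/6  13/6 ]
  [ 0  0  -1/3  -1/3 ]
  [ 0  0     0     0 ]
R2 → -3·R2
  [ 1  1  1/6  13/6 ]
  [ 0  0    1     1 ]
  [ 0  0    0     0 ]
R1 → R1 − 1/6·R2
  [ 1  1  0  2 ]
  [ 0  0  1  1 ]
  [ 0  0  0  0 ]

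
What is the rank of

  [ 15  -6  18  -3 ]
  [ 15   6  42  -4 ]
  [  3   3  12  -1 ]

ρ1 ← 1/15·ρ1
ρ2 ← ρ2 − 15·ρ1
ρ3 ← ρ3 − 3·ρ1
ρ2 ← 1/12·ρ2
ρ3 ← ρ3 − 21/5·ρ2
ρ3 ← -20·ρ3
ρ2 ← ρ2 + 1/12·ρ3
ρ1 ← ρ1 + 1/5·ρ3
ρ1 ← ρ1 + 2/5·ρ2
The reduced form has 3 nonzero rows.

rank = 3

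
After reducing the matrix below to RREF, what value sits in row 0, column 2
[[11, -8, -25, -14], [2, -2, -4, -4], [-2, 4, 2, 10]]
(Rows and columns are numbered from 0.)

-3

R1 → 1/11·R1
  [  1  -8/11  -25/11  -14/11 ]
  [  2     -2      -4      -4 ]
  [ -2      4       2      10 ]
R2 → R2 − 2·R1
  [  1  -8/11  -25/11  -14/11 ]
  [  0  -6/11    6/11  -16/11 ]
  [ -2      4       2      10 ]
R3 → R3 + 2·R1
  [ 1  -8/11  -25/11  -14/11 ]
  [ 0  -6/11    6/11  -16/11 ]
  [ 0  28/11  -28/11   82/11 ]
R2 → -11/6·R2
  [ 1  -8/11  -25/11  -14/11 ]
  [ 0      1      -1     8/3 ]
  [ 0  28/11  -28/11   82/11 ]
R3 → R3 − 28/11·R2
  [ 1  -8/11  -25/11  -14/11 ]
  [ 0      1      -1     8/3 ]
  [ 0      0       0     2/3 ]
R3 → 3/2·R3
  [ 1  -8/11  -25/11  -14/11 ]
  [ 0      1      -1     8/3 ]
  [ 0      0       0       1 ]
R2 → R2 − 8/3·R3
  [ 1  -8/11  -25/11  -14/11 ]
  [ 0      1      -1       0 ]
  [ 0      0       0       1 ]
R1 → R1 + 14/11·R3
  [ 1  -8/11  -25/11  0 ]
  [ 0      1      -1  0 ]
  [ 0      0       0  1 ]
R1 → R1 + 8/11·R2
  [ 1  0  -3  0 ]
  [ 0  1  -1  0 ]
  [ 0  0   0  1 ]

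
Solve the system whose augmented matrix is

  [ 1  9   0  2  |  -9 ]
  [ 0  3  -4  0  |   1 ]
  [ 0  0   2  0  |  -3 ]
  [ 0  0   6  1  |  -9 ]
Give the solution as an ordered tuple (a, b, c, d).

ρ2 ← 1/3·ρ2
  [ 1  9     0  2  |   -9 ]
  [ 0  1  -4/3  0  |  1/3 ]
  [ 0  0     2  0  |   -3 ]
  [ 0  0     6  1  |   -9 ]
ρ3 ← 1/2·ρ3
  [ 1  9     0  2  |    -9 ]
  [ 0  1  -4/3  0  |   1/3 ]
  [ 0  0     1  0  |  -3/2 ]
  [ 0  0     6  1  |    -9 ]
ρ4 ← ρ4 − 6·ρ3
  [ 1  9     0  2  |    -9 ]
  [ 0  1  -4/3  0  |   1/3 ]
  [ 0  0     1  0  |  -3/2 ]
  [ 0  0     0  1  |     0 ]
ρ1 ← ρ1 − 2·ρ4
  [ 1  9     0  0  |    -9 ]
  [ 0  1  -4/3  0  |   1/3 ]
  [ 0  0     1  0  |  -3/2 ]
  [ 0  0     0  1  |     0 ]
ρ2 ← ρ2 + 4/3·ρ3
  [ 1  9  0  0  |    -9 ]
  [ 0  1  0  0  |  -5/3 ]
  [ 0  0  1  0  |  -3/2 ]
  [ 0  0  0  1  |     0 ]
ρ1 ← ρ1 − 9·ρ2
  [ 1  0  0  0  |     6 ]
  [ 0  1  0  0  |  -5/3 ]
  [ 0  0  1  0  |  -3/2 ]
  [ 0  0  0  1  |     0 ]
Reading off the last column: a = 6, b = -5/3, c = -3/2, d = 0.

(6, -5/3, -3/2, 0)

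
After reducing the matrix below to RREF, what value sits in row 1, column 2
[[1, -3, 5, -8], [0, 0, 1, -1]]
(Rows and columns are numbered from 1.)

-3

R1 ← R1 − 5·R2
  [ 1  -3  0  -3 ]
  [ 0   0  1  -1 ]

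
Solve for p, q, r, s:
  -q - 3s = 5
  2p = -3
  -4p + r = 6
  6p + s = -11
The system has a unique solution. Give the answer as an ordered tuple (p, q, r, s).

Form the augmented matrix and row-reduce:
  [  0  -1  0  -3  |    5 ]
  [  2   0  0   0  |   -3 ]
  [ -4   0  1   0  |    6 ]
  [  6   0  0   1  |  -11 ]
r1 <-> r2
  [  2   0  0   0  |   -3 ]
  [  0  -1  0  -3  |    5 ]
  [ -4   0  1   0  |    6 ]
  [  6   0  0   1  |  -11 ]
r1 → 1/2·r1
  [  1   0  0   0  |  -3/2 ]
  [  0  -1  0  -3  |     5 ]
  [ -4   0  1   0  |     6 ]
  [  6   0  0   1  |   -11 ]
r3 → r3 + 4·r1
  [ 1   0  0   0  |  -3/2 ]
  [ 0  -1  0  -3  |     5 ]
  [ 0   0  1   0  |     0 ]
  [ 6   0  0   1  |   -11 ]
r4 → r4 − 6·r1
  [ 1   0  0   0  |  -3/2 ]
  [ 0  -1  0  -3  |     5 ]
  [ 0   0  1   0  |     0 ]
  [ 0   0  0   1  |    -2 ]
r2 → -1·r2
  [ 1  0  0  0  |  -3/2 ]
  [ 0  1  0  3  |    -5 ]
  [ 0  0  1  0  |     0 ]
  [ 0  0  0  1  |    -2 ]
r2 → r2 − 3·r4
  [ 1  0  0  0  |  -3/2 ]
  [ 0  1  0  0  |     1 ]
  [ 0  0  1  0  |     0 ]
  [ 0  0  0  1  |    -2 ]
Reading off the last column: p = -3/2, q = 1, r = 0, s = -2.

(-3/2, 1, 0, -2)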